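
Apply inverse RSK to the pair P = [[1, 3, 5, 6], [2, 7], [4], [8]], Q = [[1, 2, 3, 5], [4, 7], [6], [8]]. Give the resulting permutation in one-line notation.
Reverse the RSK construction: for i from n down to 1, find the cell of Q containing i, remove the entry at that cell from P, and reverse-bump it up through P; the value ejected from row 1 is w(i).

Step i=8: Q has 8 at row 4, column 1; remove 8 from row 4 of P and reverse-bump: 8 enters row 3 and ejects 4; 4 enters row 2 and ejects 2; 2 enters row 1 and ejects 1. So w(8) = 1. P is now [[2, 3, 5, 6], [4, 7], [8]].
Step i=7: Q has 7 at row 2, column 2; remove 7 from row 2 of P and reverse-bump: 7 enters row 1 and ejects 6. So w(7) = 6. P is now [[2, 3, 5, 7], [4], [8]].
Step i=6: Q has 6 at row 3, column 1; remove 8 from row 3 of P and reverse-bump: 8 enters row 2 and ejects 4; 4 enters row 1 and ejects 3. So w(6) = 3. P is now [[2, 4, 5, 7], [8]].
Step i=5: Q has 5 at row 1, column 4; remove that cell from P, ejecting 7. So w(5) = 7. P is now [[2, 4, 5], [8]].
Step i=4: Q has 4 at row 2, column 1; remove 8 from row 2 of P and reverse-bump: 8 enters row 1 and ejects 5. So w(4) = 5. P is now [[2, 4, 8]].
Step i=3: Q has 3 at row 1, column 3; remove that cell from P, ejecting 8. So w(3) = 8. P is now [[2, 4]].
Step i=2: Q has 2 at row 1, column 2; remove that cell from P, ejecting 4. So w(2) = 4. P is now [[2]].
Step i=1: Q has 1 at row 1, column 1; remove that cell from P, ejecting 2. So w(1) = 2. P is now [].

So w = 2 4 8 5 7 3 6 1.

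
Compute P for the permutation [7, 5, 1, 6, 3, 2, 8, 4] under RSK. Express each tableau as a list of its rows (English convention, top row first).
P = [[1, 2, 4], [3, 6, 8], [5], [7]]

Insert 7: appended to row 1. P = [[7]].
Insert 5: 5 bumps 7 from row 1; 7 starts row 2. P = [[5], [7]].
Insert 1: 1 bumps 5 from row 1; 5 bumps 7 from row 2; 7 starts row 3. P = [[1], [5], [7]].
Insert 6: appended to row 1. P = [[1, 6], [5], [7]].
Insert 3: 3 bumps 6 from row 1; 6 appends to row 2. P = [[1, 3], [5, 6], [7]].
Insert 2: 2 bumps 3 from row 1; 3 bumps 5 from row 2; 5 bumps 7 from row 3; 7 starts row 4. P = [[1, 2], [3, 6], [5], [7]].
Insert 8: appended to row 1. P = [[1, 2, 8], [3, 6], [5], [7]].
Insert 4: 4 bumps 8 from row 1; 8 appends to row 2. P = [[1, 2, 4], [3, 6, 8], [5], [7]].

So P = [[1, 2, 4], [3, 6, 8], [5], [7]].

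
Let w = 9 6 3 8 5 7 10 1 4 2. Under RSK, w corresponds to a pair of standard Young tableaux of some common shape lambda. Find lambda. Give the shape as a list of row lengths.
Row-insert each entry into an empty tableau.

After inserting 9: P = [[9]].
After inserting 6: P = [[6], [9]].
After inserting 3: P = [[3], [6], [9]].
After inserting 8: P = [[3, 8], [6], [9]].
After inserting 5: P = [[3, 5], [6, 8], [9]].
After inserting 7: P = [[3, 5, 7], [6, 8], [9]].
After inserting 10: P = [[3, 5, 7, 10], [6, 8], [9]].
After inserting 1: P = [[1, 5, 7, 10], [3, 8], [6], [9]].
After inserting 4: P = [[1, 4, 7, 10], [3, 5], [6, 8], [9]].
After inserting 2: P = [[1, 2, 7, 10], [3, 4], [5, 8], [6], [9]].

The final insertion tableau P = [[1, 2, 7, 10], [3, 4], [5, 8], [6], [9]] has shape [4, 2, 2, 1, 1].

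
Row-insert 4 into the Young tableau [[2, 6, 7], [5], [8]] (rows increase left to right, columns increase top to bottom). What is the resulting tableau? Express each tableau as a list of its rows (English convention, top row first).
[[2, 4, 7], [5, 6], [8]]

In row 1, 4 replaces 6 (the leftmost entry greater than 4); 6 is bumped to row 2. 6 is appended to row 2. The new tableau is [[2, 4, 7], [5, 6], [8]].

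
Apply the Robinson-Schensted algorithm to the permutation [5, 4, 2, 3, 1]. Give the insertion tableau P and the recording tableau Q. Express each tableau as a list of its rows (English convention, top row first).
Insert each entry of the permutation into P by Schensted row insertion, recording in Q the position of each new cell.

Insert 5: appended to row 1. P = [[5]], Q = [[1]].
Insert 4: 4 bumps 5 from row 1; 5 starts row 2. P = [[4], [5]], Q = [[1], [2]].
Insert 2: 2 bumps 4 from row 1; 4 bumps 5 from row 2; 5 starts row 3. P = [[2], [4], [5]], Q = [[1], [2], [3]].
Insert 3: appended to row 1. P = [[2, 3], [4], [5]], Q = [[1, 4], [2], [3]].
Insert 1: 1 bumps 2 from row 1; 2 bumps 4 from row 2; 4 bumps 5 from row 3; 5 starts row 4. P = [[1, 3], [2], [4], [5]], Q = [[1, 4], [2], [3], [5]].

So P = [[1, 3], [2], [4], [5]], Q = [[1, 4], [2], [3], [5]].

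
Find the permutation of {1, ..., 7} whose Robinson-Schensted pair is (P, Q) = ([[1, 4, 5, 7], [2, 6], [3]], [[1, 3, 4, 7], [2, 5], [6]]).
Reverse the RSK construction: for i from n down to 1, find the cell of Q containing i, remove the entry at that cell from P, and reverse-bump it up through P; the value ejected from row 1 is w(i).

Step i=7: Q has 7 at row 1, column 4; remove that cell from P, ejecting 7. So w(7) = 7. P is now [[1, 4, 5], [2, 6], [3]].
Step i=6: Q has 6 at row 3, column 1; remove 3 from row 3 of P and reverse-bump: 3 enters row 2 and ejects 2; 2 enters row 1 and ejects 1. So w(6) = 1. P is now [[2, 4, 5], [3, 6]].
Step i=5: Q has 5 at row 2, column 2; remove 6 from row 2 of P and reverse-bump: 6 enters row 1 and ejects 5. So w(5) = 5. P is now [[2, 4, 6], [3]].
Step i=4: Q has 4 at row 1, column 3; remove that cell from P, ejecting 6. So w(4) = 6. P is now [[2, 4], [3]].
Step i=3: Q has 3 at row 1, column 2; remove that cell from P, ejecting 4. So w(3) = 4. P is now [[2], [3]].
Step i=2: Q has 2 at row 2, column 1; remove 3 from row 2 of P and reverse-bump: 3 enters row 1 and ejects 2. So w(2) = 2. P is now [[3]].
Step i=1: Q has 1 at row 1, column 1; remove that cell from P, ejecting 3. So w(1) = 3. P is now [].

So w = 3 2 4 6 5 1 7.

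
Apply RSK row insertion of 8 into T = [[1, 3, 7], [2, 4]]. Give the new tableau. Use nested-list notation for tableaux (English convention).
[[1, 3, 7, 8], [2, 4]]

8 is larger than every entry of row 1, so it is appended to row 1. The new tableau is [[1, 3, 7, 8], [2, 4]].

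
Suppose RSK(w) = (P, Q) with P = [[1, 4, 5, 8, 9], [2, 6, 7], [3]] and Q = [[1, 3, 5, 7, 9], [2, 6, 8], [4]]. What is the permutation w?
3 2 6 1 7 4 8 5 9

Reverse the RSK construction: for i from n down to 1, find the cell of Q containing i, remove the entry at that cell from P, and reverse-bump it up through P; the value ejected from row 1 is w(i).

Step i=9: Q has 9 at row 1, column 5; remove that cell from P, ejecting 9. So w(9) = 9. P is now [[1, 4, 5, 8], [2, 6, 7], [3]].
Step i=8: Q has 8 at row 2, column 3; remove 7 from row 2 of P and reverse-bump: 7 enters row 1 and ejects 5. So w(8) = 5. P is now [[1, 4, 7, 8], [2, 6], [3]].
Step i=7: Q has 7 at row 1, column 4; remove that cell from P, ejecting 8. So w(7) = 8. P is now [[1, 4, 7], [2, 6], [3]].
Step i=6: Q has 6 at row 2, column 2; remove 6 from row 2 of P and reverse-bump: 6 enters row 1 and ejects 4. So w(6) = 4. P is now [[1, 6, 7], [2], [3]].
Step i=5: Q has 5 at row 1, column 3; remove that cell from P, ejecting 7. So w(5) = 7. P is now [[1, 6], [2], [3]].
Step i=4: Q has 4 at row 3, column 1; remove 3 from row 3 of P and reverse-bump: 3 enters row 2 and ejects 2; 2 enters row 1 and ejects 1. So w(4) = 1. P is now [[2, 6], [3]].
Step i=3: Q has 3 at row 1, column 2; remove that cell from P, ejecting 6. So w(3) = 6. P is now [[2], [3]].
Step i=2: Q has 2 at row 2, column 1; remove 3 from row 2 of P and reverse-bump: 3 enters row 1 and ejects 2. So w(2) = 2. P is now [[3]].
Step i=1: Q has 1 at row 1, column 1; remove that cell from P, ejecting 3. So w(1) = 3. P is now [].

So w = 3 2 6 1 7 4 8 5 9.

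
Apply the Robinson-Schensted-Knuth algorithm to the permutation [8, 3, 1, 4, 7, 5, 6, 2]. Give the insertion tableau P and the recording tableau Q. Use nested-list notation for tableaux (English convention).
Insert each entry of the permutation into P by Schensted row insertion, recording in Q the position of each new cell.

Insert 8: appended to row 1. P = [[8]], Q = [[1]].
Insert 3: 3 bumps 8 from row 1; 8 starts row 2. P = [[3], [8]], Q = [[1], [2]].
Insert 1: 1 bumps 3 from row 1; 3 bumps 8 from row 2; 8 starts row 3. P = [[1], [3], [8]], Q = [[1], [2], [3]].
Insert 4: appended to row 1. P = [[1, 4], [3], [8]], Q = [[1, 4], [2], [3]].
Insert 7: appended to row 1. P = [[1, 4, 7], [3], [8]], Q = [[1, 4, 5], [2], [3]].
Insert 5: 5 bumps 7 from row 1; 7 appends to row 2. P = [[1, 4, 5], [3, 7], [8]], Q = [[1, 4, 5], [2, 6], [3]].
Insert 6: appended to row 1. P = [[1, 4, 5, 6], [3, 7], [8]], Q = [[1, 4, 5, 7], [2, 6], [3]].
Insert 2: 2 bumps 4 from row 1; 4 bumps 7 from row 2; 7 bumps 8 from row 3; 8 starts row 4. P = [[1, 2, 5, 6], [3, 4], [7], [8]], Q = [[1, 4, 5, 7], [2, 6], [3], [8]].

So P = [[1, 2, 5, 6], [3, 4], [7], [8]], Q = [[1, 4, 5, 7], [2, 6], [3], [8]].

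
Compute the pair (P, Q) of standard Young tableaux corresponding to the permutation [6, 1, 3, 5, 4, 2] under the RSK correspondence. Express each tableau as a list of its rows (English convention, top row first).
P = [[1, 2, 4], [3], [5], [6]], Q = [[1, 3, 4], [2], [5], [6]]

Insert each entry of the permutation into P by Schensted row insertion, recording in Q the position of each new cell.

After inserting 6: P = [[6]].
After inserting 1: P = [[1], [6]].
After inserting 3: P = [[1, 3], [6]].
After inserting 5: P = [[1, 3, 5], [6]].
After inserting 4: P = [[1, 3, 4], [5], [6]].
After inserting 2: P = [[1, 2, 4], [3], [5], [6]].

So P = [[1, 2, 4], [3], [5], [6]], Q = [[1, 3, 4], [2], [5], [6]].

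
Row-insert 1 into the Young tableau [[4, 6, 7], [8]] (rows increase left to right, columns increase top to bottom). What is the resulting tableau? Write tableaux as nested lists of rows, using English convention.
In row 1, 1 replaces 4 (the leftmost entry greater than 1); 4 is bumped to row 2. In row 2, 4 replaces 8 (the leftmost entry greater than 4); 8 is bumped to row 3. 8 starts a new row 3. The new tableau is [[1, 6, 7], [4], [8]].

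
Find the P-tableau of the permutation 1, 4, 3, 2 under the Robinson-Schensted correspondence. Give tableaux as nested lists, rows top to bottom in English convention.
Insert 1: appended to row 1. P = [[1]].
Insert 4: appended to row 1. P = [[1, 4]].
Insert 3: 3 bumps 4 from row 1; 4 starts row 2. P = [[1, 3], [4]].
Insert 2: 2 bumps 3 from row 1; 3 bumps 4 from row 2; 4 starts row 3. P = [[1, 2], [3], [4]].

So P = [[1, 2], [3], [4]].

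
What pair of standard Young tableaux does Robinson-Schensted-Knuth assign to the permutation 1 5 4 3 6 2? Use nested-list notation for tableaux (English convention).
Insert each entry of the permutation into P by Schensted row insertion, recording in Q the position of each new cell.

After inserting 1: P = [[1]].
After inserting 5: P = [[1, 5]].
After inserting 4: P = [[1, 4], [5]].
After inserting 3: P = [[1, 3], [4], [5]].
After inserting 6: P = [[1, 3, 6], [4], [5]].
After inserting 2: P = [[1, 2, 6], [3], [4], [5]].

So P = [[1, 2, 6], [3], [4], [5]], Q = [[1, 2, 5], [3], [4], [6]].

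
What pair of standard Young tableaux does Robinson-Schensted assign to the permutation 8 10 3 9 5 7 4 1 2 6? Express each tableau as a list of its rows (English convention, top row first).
P = [[1, 2, 6], [3, 4, 7], [5, 9], [8], [10]], Q = [[1, 2, 6], [3, 4, 10], [5, 9], [7], [8]]

Insert each entry of the permutation into P by Schensted row insertion, recording in Q the position of each new cell.

Insert 8: appended to row 1. P = [[8]], Q = [[1]].
Insert 10: appended to row 1. P = [[8, 10]], Q = [[1, 2]].
Insert 3: 3 bumps 8 from row 1; 8 starts row 2. P = [[3, 10], [8]], Q = [[1, 2], [3]].
Insert 9: 9 bumps 10 from row 1; 10 appends to row 2. P = [[3, 9], [8, 10]], Q = [[1, 2], [3, 4]].
Insert 5: 5 bumps 9 from row 1; 9 bumps 10 from row 2; 10 starts row 3. P = [[3, 5], [8, 9], [10]], Q = [[1, 2], [3, 4], [5]].
Insert 7: appended to row 1. P = [[3, 5, 7], [8, 9], [10]], Q = [[1, 2, 6], [3, 4], [5]].
Insert 4: 4 bumps 5 from row 1; 5 bumps 8 from row 2; 8 bumps 10 from row 3; 10 starts row 4. P = [[3, 4, 7], [5, 9], [8], [10]], Q = [[1, 2, 6], [3, 4], [5], [7]].
Insert 1: 1 bumps 3 from row 1; 3 bumps 5 from row 2; 5 bumps 8 from row 3; 8 bumps 10 from row 4; 10 starts row 5. P = [[1, 4, 7], [3, 9], [5], [8], [10]], Q = [[1, 2, 6], [3, 4], [5], [7], [8]].
Insert 2: 2 bumps 4 from row 1; 4 bumps 9 from row 2; 9 appends to row 3. P = [[1, 2, 7], [3, 4], [5, 9], [8], [10]], Q = [[1, 2, 6], [3, 4], [5, 9], [7], [8]].
Insert 6: 6 bumps 7 from row 1; 7 appends to row 2. P = [[1, 2, 6], [3, 4, 7], [5, 9], [8], [10]], Q = [[1, 2, 6], [3, 4, 10], [5, 9], [7], [8]].

So P = [[1, 2, 6], [3, 4, 7], [5, 9], [8], [10]], Q = [[1, 2, 6], [3, 4, 10], [5, 9], [7], [8]].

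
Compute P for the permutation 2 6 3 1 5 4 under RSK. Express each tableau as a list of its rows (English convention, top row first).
P = [[1, 3, 4], [2, 5], [6]]

After inserting 2: P = [[2]].
After inserting 6: P = [[2, 6]].
After inserting 3: P = [[2, 3], [6]].
After inserting 1: P = [[1, 3], [2], [6]].
After inserting 5: P = [[1, 3, 5], [2], [6]].
After inserting 4: P = [[1, 3, 4], [2, 5], [6]].

So P = [[1, 3, 4], [2, 5], [6]].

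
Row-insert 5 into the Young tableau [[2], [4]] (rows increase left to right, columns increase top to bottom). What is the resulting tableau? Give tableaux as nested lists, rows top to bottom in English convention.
[[2, 5], [4]]

5 is larger than every entry of row 1, so it is appended to row 1. The new tableau is [[2, 5], [4]].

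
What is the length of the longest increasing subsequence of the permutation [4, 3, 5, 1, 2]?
2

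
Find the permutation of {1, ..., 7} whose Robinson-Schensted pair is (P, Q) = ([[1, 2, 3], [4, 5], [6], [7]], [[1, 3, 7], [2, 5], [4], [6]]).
Reverse the RSK construction: for i from n down to 1, find the cell of Q containing i, remove the entry at that cell from P, and reverse-bump it up through P; the value ejected from row 1 is w(i).

Step i=7: Q has 7 at row 1, column 3; remove that cell from P, ejecting 3. So w(7) = 3. P is now [[1, 2], [4, 5], [6], [7]].
Step i=6: Q has 6 at row 4, column 1; remove 7 from row 4 of P and reverse-bump: 7 enters row 3 and ejects 6; 6 enters row 2 and ejects 5; 5 enters row 1 and ejects 2. So w(6) = 2. P is now [[1, 5], [4, 6], [7]].
Step i=5: Q has 5 at row 2, column 2; remove 6 from row 2 of P and reverse-bump: 6 enters row 1 and ejects 5. So w(5) = 5. P is now [[1, 6], [4], [7]].
Step i=4: Q has 4 at row 3, column 1; remove 7 from row 3 of P and reverse-bump: 7 enters row 2 and ejects 4; 4 enters row 1 and ejects 1. So w(4) = 1. P is now [[4, 6], [7]].
Step i=3: Q has 3 at row 1, column 2; remove that cell from P, ejecting 6. So w(3) = 6. P is now [[4], [7]].
Step i=2: Q has 2 at row 2, column 1; remove 7 from row 2 of P and reverse-bump: 7 enters row 1 and ejects 4. So w(2) = 4. P is now [[7]].
Step i=1: Q has 1 at row 1, column 1; remove that cell from P, ejecting 7. So w(1) = 7. P is now [].

So w = 7 4 6 1 5 2 3.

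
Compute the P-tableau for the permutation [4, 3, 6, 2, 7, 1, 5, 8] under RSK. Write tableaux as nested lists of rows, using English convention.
Insert 4: appended to row 1. P = [[4]].
Insert 3: 3 bumps 4 from row 1; 4 starts row 2. P = [[3], [4]].
Insert 6: appended to row 1. P = [[3, 6], [4]].
Insert 2: 2 bumps 3 from row 1; 3 bumps 4 from row 2; 4 starts row 3. P = [[2, 6], [3], [4]].
Insert 7: appended to row 1. P = [[2, 6, 7], [3], [4]].
Insert 1: 1 bumps 2 from row 1; 2 bumps 3 from row 2; 3 bumps 4 from row 3; 4 starts row 4. P = [[1, 6, 7], [2], [3], [4]].
Insert 5: 5 bumps 6 from row 1; 6 appends to row 2. P = [[1, 5, 7], [2, 6], [3], [4]].
Insert 8: appended to row 1. P = [[1, 5, 7, 8], [2, 6], [3], [4]].

So P = [[1, 5, 7, 8], [2, 6], [3], [4]].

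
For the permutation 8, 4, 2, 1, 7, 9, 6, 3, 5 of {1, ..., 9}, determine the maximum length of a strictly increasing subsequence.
3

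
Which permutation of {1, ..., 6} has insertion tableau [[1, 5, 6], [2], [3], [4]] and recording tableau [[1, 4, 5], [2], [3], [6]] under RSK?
Reverse the RSK construction: for i from n down to 1, find the cell of Q containing i, remove the entry at that cell from P, and reverse-bump it up through P; the value ejected from row 1 is w(i).

Step i=6: Q has 6 at row 4, column 1; remove 4 from row 4 of P and reverse-bump: 4 enters row 3 and ejects 3; 3 enters row 2 and ejects 2; 2 enters row 1 and ejects 1. So w(6) = 1. P is now [[2, 5, 6], [3], [4]].
Step i=5: Q has 5 at row 1, column 3; remove that cell from P, ejecting 6. So w(5) = 6. P is now [[2, 5], [3], [4]].
Step i=4: Q has 4 at row 1, column 2; remove that cell from P, ejecting 5. So w(4) = 5. P is now [[2], [3], [4]].
Step i=3: Q has 3 at row 3, column 1; remove 4 from row 3 of P and reverse-bump: 4 enters row 2 and ejects 3; 3 enters row 1 and ejects 2. So w(3) = 2. P is now [[3], [4]].
Step i=2: Q has 2 at row 2, column 1; remove 4 from row 2 of P and reverse-bump: 4 enters row 1 and ejects 3. So w(2) = 3. P is now [[4]].
Step i=1: Q has 1 at row 1, column 1; remove that cell from P, ejecting 4. So w(1) = 4. P is now [].

So w = 4 3 2 5 6 1.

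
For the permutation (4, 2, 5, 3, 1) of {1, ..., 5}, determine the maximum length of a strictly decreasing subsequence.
3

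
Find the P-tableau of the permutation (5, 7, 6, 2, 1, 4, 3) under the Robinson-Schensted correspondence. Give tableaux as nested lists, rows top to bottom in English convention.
After inserting 5: P = [[5]].
After inserting 7: P = [[5, 7]].
After inserting 6: P = [[5, 6], [7]].
After inserting 2: P = [[2, 6], [5], [7]].
After inserting 1: P = [[1, 6], [2], [5], [7]].
After inserting 4: P = [[1, 4], [2, 6], [5], [7]].
After inserting 3: P = [[1, 3], [2, 4], [5, 6], [7]].

So P = [[1, 3], [2, 4], [5, 6], [7]].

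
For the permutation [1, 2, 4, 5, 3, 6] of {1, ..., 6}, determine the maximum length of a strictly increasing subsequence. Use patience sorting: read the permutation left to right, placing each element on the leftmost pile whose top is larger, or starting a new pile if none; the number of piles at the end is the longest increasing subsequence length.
1: new pile. tops = [1]
2: new pile. tops = [1, 2]
4: new pile. tops = [1, 2, 4]
5: new pile. tops = [1, 2, 4, 5]
3: onto pile 3 (replacing 4). tops = [1, 2, 3, 5]
6: new pile. tops = [1, 2, 3, 5, 6]

5 piles, so the longest increasing subsequence has length 5.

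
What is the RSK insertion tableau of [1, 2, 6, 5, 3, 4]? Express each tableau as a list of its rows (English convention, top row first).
P = [[1, 2, 3, 4], [5], [6]]

Insert 1: appended to row 1. P = [[1]].
Insert 2: appended to row 1. P = [[1, 2]].
Insert 6: appended to row 1. P = [[1, 2, 6]].
Insert 5: 5 bumps 6 from row 1; 6 starts row 2. P = [[1, 2, 5], [6]].
Insert 3: 3 bumps 5 from row 1; 5 bumps 6 from row 2; 6 starts row 3. P = [[1, 2, 3], [5], [6]].
Insert 4: appended to row 1. P = [[1, 2, 3, 4], [5], [6]].

So P = [[1, 2, 3, 4], [5], [6]].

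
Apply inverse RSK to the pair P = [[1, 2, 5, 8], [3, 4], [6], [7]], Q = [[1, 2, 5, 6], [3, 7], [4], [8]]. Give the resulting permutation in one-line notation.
Reverse RSK: for i = n, n-1, ..., 1, locate i in Q, remove the corresponding corner cell from P, and reverse-bump its entry up through P; the value ejected from row 1 is w(i).

So w = 3 7 4 1 6 8 5 2.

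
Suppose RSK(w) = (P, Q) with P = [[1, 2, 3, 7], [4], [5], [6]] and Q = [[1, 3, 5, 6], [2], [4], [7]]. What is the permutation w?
Reverse the RSK construction: for i from n down to 1, find the cell of Q containing i, remove the entry at that cell from P, and reverse-bump it up through P; the value ejected from row 1 is w(i).

Step i=7: Q has 7 at row 4, column 1; remove 6 from row 4 of P and reverse-bump: 6 enters row 3 and ejects 5; 5 enters row 2 and ejects 4; 4 enters row 1 and ejects 3. So w(7) = 3. P is now [[1, 2, 4, 7], [5], [6]].
Step i=6: Q has 6 at row 1, column 4; remove that cell from P, ejecting 7. So w(6) = 7. P is now [[1, 2, 4], [5], [6]].
Step i=5: Q has 5 at row 1, column 3; remove that cell from P, ejecting 4. So w(5) = 4. P is now [[1, 2], [5], [6]].
Step i=4: Q has 4 at row 3, column 1; remove 6 from row 3 of P and reverse-bump: 6 enters row 2 and ejects 5; 5 enters row 1 and ejects 2. So w(4) = 2. P is now [[1, 5], [6]].
Step i=3: Q has 3 at row 1, column 2; remove that cell from P, ejecting 5. So w(3) = 5. P is now [[1], [6]].
Step i=2: Q has 2 at row 2, column 1; remove 6 from row 2 of P and reverse-bump: 6 enters row 1 and ejects 1. So w(2) = 1. P is now [[6]].
Step i=1: Q has 1 at row 1, column 1; remove that cell from P, ejecting 6. So w(1) = 6. P is now [].

So w = 6 1 5 2 4 7 3.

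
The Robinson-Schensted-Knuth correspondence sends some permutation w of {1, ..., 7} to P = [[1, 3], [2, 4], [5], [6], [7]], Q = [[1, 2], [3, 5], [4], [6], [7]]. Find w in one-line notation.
Reverse the RSK construction: for i from n down to 1, find the cell of Q containing i, remove the entry at that cell from P, and reverse-bump it up through P; the value ejected from row 1 is w(i).

Step i=7: Q has 7 at row 5, column 1; remove 7 from row 5 of P and reverse-bump: 7 enters row 4 and ejects 6; 6 enters row 3 and ejects 5; 5 enters row 2 and ejects 4; 4 enters row 1 and ejects 3. So w(7) = 3. P is now [[1, 4], [2, 5], [6], [7]].
Step i=6: Q has 6 at row 4, column 1; remove 7 from row 4 of P and reverse-bump: 7 enters row 3 and ejects 6; 6 enters row 2 and ejects 5; 5 enters row 1 and ejects 4. So w(6) = 4. P is now [[1, 5], [2, 6], [7]].
Step i=5: Q has 5 at row 2, column 2; remove 6 from row 2 of P and reverse-bump: 6 enters row 1 and ejects 5. So w(5) = 5. P is now [[1, 6], [2], [7]].
Step i=4: Q has 4 at row 3, column 1; remove 7 from row 3 of P and reverse-bump: 7 enters row 2 and ejects 2; 2 enters row 1 and ejects 1. So w(4) = 1. P is now [[2, 6], [7]].
Step i=3: Q has 3 at row 2, column 1; remove 7 from row 2 of P and reverse-bump: 7 enters row 1 and ejects 6. So w(3) = 6. P is now [[2, 7]].
Step i=2: Q has 2 at row 1, column 2; remove that cell from P, ejecting 7. So w(2) = 7. P is now [[2]].
Step i=1: Q has 1 at row 1, column 1; remove that cell from P, ejecting 2. So w(1) = 2. P is now [].

So w = 2 7 6 1 5 4 3.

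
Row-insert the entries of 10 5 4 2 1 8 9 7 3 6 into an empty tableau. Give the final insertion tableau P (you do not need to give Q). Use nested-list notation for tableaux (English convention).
P = [[1, 3, 6], [2, 7, 9], [4, 8], [5], [10]]

Insert 10: appended to row 1. P = [[10]].
Insert 5: 5 bumps 10 from row 1; 10 starts row 2. P = [[5], [10]].
Insert 4: 4 bumps 5 from row 1; 5 bumps 10 from row 2; 10 starts row 3. P = [[4], [5], [10]].
Insert 2: 2 bumps 4 from row 1; 4 bumps 5 from row 2; 5 bumps 10 from row 3; 10 starts row 4. P = [[2], [4], [5], [10]].
Insert 1: 1 bumps 2 from row 1; 2 bumps 4 from row 2; 4 bumps 5 from row 3; 5 bumps 10 from row 4; 10 starts row 5. P = [[1], [2], [4], [5], [10]].
Insert 8: appended to row 1. P = [[1, 8], [2], [4], [5], [10]].
Insert 9: appended to row 1. P = [[1, 8, 9], [2], [4], [5], [10]].
Insert 7: 7 bumps 8 from row 1; 8 appends to row 2. P = [[1, 7, 9], [2, 8], [4], [5], [10]].
Insert 3: 3 bumps 7 from row 1; 7 bumps 8 from row 2; 8 appends to row 3. P = [[1, 3, 9], [2, 7], [4, 8], [5], [10]].
Insert 6: 6 bumps 9 from row 1; 9 appends to row 2. P = [[1, 3, 6], [2, 7, 9], [4, 8], [5], [10]].

So P = [[1, 3, 6], [2, 7, 9], [4, 8], [5], [10]].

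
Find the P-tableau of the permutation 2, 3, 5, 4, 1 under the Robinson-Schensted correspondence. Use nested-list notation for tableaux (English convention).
Insert 2: appended to row 1. P = [[2]].
Insert 3: appended to row 1. P = [[2, 3]].
Insert 5: appended to row 1. P = [[2, 3, 5]].
Insert 4: 4 bumps 5 from row 1; 5 starts row 2. P = [[2, 3, 4], [5]].
Insert 1: 1 bumps 2 from row 1; 2 bumps 5 from row 2; 5 starts row 3. P = [[1, 3, 4], [2], [5]].

So P = [[1, 3, 4], [2], [5]].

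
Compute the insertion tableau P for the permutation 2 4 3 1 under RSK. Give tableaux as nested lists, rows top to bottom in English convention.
Insert 2: appended to row 1. P = [[2]].
Insert 4: appended to row 1. P = [[2, 4]].
Insert 3: 3 bumps 4 from row 1; 4 starts row 2. P = [[2, 3], [4]].
Insert 1: 1 bumps 2 from row 1; 2 bumps 4 from row 2; 4 starts row 3. P = [[1, 3], [2], [4]].

So P = [[1, 3], [2], [4]].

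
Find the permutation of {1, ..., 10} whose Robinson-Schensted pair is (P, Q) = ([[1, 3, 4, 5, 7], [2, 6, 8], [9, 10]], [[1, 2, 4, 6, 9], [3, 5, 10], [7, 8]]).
2 9 3 10 4 6 1 5 8 7

Reverse RSK: for i = n, n-1, ..., 1, locate i in Q, remove the corresponding corner cell from P, and reverse-bump its entry up through P; the value ejected from row 1 is w(i).

So w = 2 9 3 10 4 6 1 5 8 7.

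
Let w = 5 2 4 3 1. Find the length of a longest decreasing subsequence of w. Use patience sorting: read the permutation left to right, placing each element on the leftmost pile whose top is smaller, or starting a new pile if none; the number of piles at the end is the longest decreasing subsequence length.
5: new pile. tops = [5]
2: new pile. tops = [5, 2]
4: onto pile 2 (replacing 2). tops = [5, 4]
3: new pile. tops = [5, 4, 3]
1: new pile. tops = [5, 4, 3, 1]

4 piles, so the longest decreasing subsequence has length 4.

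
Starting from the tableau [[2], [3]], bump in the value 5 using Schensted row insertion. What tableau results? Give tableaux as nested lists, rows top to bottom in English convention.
5 is larger than every entry of row 1, so it is appended to row 1. The new tableau is [[2, 5], [3]].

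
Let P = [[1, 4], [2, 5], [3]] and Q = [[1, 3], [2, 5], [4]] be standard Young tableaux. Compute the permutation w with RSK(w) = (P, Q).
Reverse the RSK construction: for i from n down to 1, find the cell of Q containing i, remove the entry at that cell from P, and reverse-bump it up through P; the value ejected from row 1 is w(i).

Step i=5: Q has 5 at row 2, column 2; remove 5 from row 2 of P and reverse-bump: 5 enters row 1 and ejects 4. So w(5) = 4. P is now [[1, 5], [2], [3]].
Step i=4: Q has 4 at row 3, column 1; remove 3 from row 3 of P and reverse-bump: 3 enters row 2 and ejects 2; 2 enters row 1 and ejects 1. So w(4) = 1. P is now [[2, 5], [3]].
Step i=3: Q has 3 at row 1, column 2; remove that cell from P, ejecting 5. So w(3) = 5. P is now [[2], [3]].
Step i=2: Q has 2 at row 2, column 1; remove 3 from row 2 of P and reverse-bump: 3 enters row 1 and ejects 2. So w(2) = 2. P is now [[3]].
Step i=1: Q has 1 at row 1, column 1; remove that cell from P, ejecting 3. So w(1) = 3. P is now [].

So w = 3 2 5 1 4.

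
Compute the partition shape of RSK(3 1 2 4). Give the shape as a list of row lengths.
[3, 1]

Row-insert each entry into an empty tableau.

After inserting 3: P = [[3]].
After inserting 1: P = [[1], [3]].
After inserting 2: P = [[1, 2], [3]].
After inserting 4: P = [[1, 2, 4], [3]].

The final insertion tableau P = [[1, 2, 4], [3]] has shape [3, 1].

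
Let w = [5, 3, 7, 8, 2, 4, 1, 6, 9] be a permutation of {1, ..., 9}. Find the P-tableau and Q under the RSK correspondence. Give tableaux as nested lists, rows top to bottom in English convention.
Insert each entry of the permutation into P by Schensted row insertion, recording in Q the position of each new cell.

Insert 5: appended to row 1. P = [[5]], Q = [[1]].
Insert 3: 3 bumps 5 from row 1; 5 starts row 2. P = [[3], [5]], Q = [[1], [2]].
Insert 7: appended to row 1. P = [[3, 7], [5]], Q = [[1, 3], [2]].
Insert 8: appended to row 1. P = [[3, 7, 8], [5]], Q = [[1, 3, 4], [2]].
Insert 2: 2 bumps 3 from row 1; 3 bumps 5 from row 2; 5 starts row 3. P = [[2, 7, 8], [3], [5]], Q = [[1, 3, 4], [2], [5]].
Insert 4: 4 bumps 7 from row 1; 7 appends to row 2. P = [[2, 4, 8], [3, 7], [5]], Q = [[1, 3, 4], [2, 6], [5]].
Insert 1: 1 bumps 2 from row 1; 2 bumps 3 from row 2; 3 bumps 5 from row 3; 5 starts row 4. P = [[1, 4, 8], [2, 7], [3], [5]], Q = [[1, 3, 4], [2, 6], [5], [7]].
Insert 6: 6 bumps 8 from row 1; 8 appends to row 2. P = [[1, 4, 6], [2, 7, 8], [3], [5]], Q = [[1, 3, 4], [2, 6, 8], [5], [7]].
Insert 9: appended to row 1. P = [[1, 4, 6, 9], [2, 7, 8], [3], [5]], Q = [[1, 3, 4, 9], [2, 6, 8], [5], [7]].

So P = [[1, 4, 6, 9], [2, 7, 8], [3], [5]], Q = [[1, 3, 4, 9], [2, 6, 8], [5], [7]].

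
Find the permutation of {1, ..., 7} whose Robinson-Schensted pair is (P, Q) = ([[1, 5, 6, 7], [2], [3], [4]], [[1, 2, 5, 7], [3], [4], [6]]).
4 5 3 2 6 1 7

Reverse the RSK construction: for i from n down to 1, find the cell of Q containing i, remove the entry at that cell from P, and reverse-bump it up through P; the value ejected from row 1 is w(i).

Step i=7: Q has 7 at row 1, column 4; remove that cell from P, ejecting 7. So w(7) = 7. P is now [[1, 5, 6], [2], [3], [4]].
Step i=6: Q has 6 at row 4, column 1; remove 4 from row 4 of P and reverse-bump: 4 enters row 3 and ejects 3; 3 enters row 2 and ejects 2; 2 enters row 1 and ejects 1. So w(6) = 1. P is now [[2, 5, 6], [3], [4]].
Step i=5: Q has 5 at row 1, column 3; remove that cell from P, ejecting 6. So w(5) = 6. P is now [[2, 5], [3], [4]].
Step i=4: Q has 4 at row 3, column 1; remove 4 from row 3 of P and reverse-bump: 4 enters row 2 and ejects 3; 3 enters row 1 and ejects 2. So w(4) = 2. P is now [[3, 5], [4]].
Step i=3: Q has 3 at row 2, column 1; remove 4 from row 2 of P and reverse-bump: 4 enters row 1 and ejects 3. So w(3) = 3. P is now [[4, 5]].
Step i=2: Q has 2 at row 1, column 2; remove that cell from P, ejecting 5. So w(2) = 5. P is now [[4]].
Step i=1: Q has 1 at row 1, column 1; remove that cell from P, ejecting 4. So w(1) = 4. P is now [].

So w = 4 5 3 2 6 1 7.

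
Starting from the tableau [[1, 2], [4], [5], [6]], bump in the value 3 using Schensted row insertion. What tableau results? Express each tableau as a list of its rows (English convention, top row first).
3 is larger than every entry of row 1, so it is appended to row 1. The new tableau is [[1, 2, 3], [4], [5], [6]].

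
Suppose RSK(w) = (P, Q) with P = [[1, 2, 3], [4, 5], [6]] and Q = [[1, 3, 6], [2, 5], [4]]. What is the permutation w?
6 4 5 1 2 3

Reverse the RSK construction: for i from n down to 1, find the cell of Q containing i, remove the entry at that cell from P, and reverse-bump it up through P; the value ejected from row 1 is w(i).

Step i=6: Q has 6 at row 1, column 3; remove that cell from P, ejecting 3. So w(6) = 3. P is now [[1, 2], [4, 5], [6]].
Step i=5: Q has 5 at row 2, column 2; remove 5 from row 2 of P and reverse-bump: 5 enters row 1 and ejects 2. So w(5) = 2. P is now [[1, 5], [4], [6]].
Step i=4: Q has 4 at row 3, column 1; remove 6 from row 3 of P and reverse-bump: 6 enters row 2 and ejects 4; 4 enters row 1 and ejects 1. So w(4) = 1. P is now [[4, 5], [6]].
Step i=3: Q has 3 at row 1, column 2; remove that cell from P, ejecting 5. So w(3) = 5. P is now [[4], [6]].
Step i=2: Q has 2 at row 2, column 1; remove 6 from row 2 of P and reverse-bump: 6 enters row 1 and ejects 4. So w(2) = 4. P is now [[6]].
Step i=1: Q has 1 at row 1, column 1; remove that cell from P, ejecting 6. So w(1) = 6. P is now [].

So w = 6 4 5 1 2 3.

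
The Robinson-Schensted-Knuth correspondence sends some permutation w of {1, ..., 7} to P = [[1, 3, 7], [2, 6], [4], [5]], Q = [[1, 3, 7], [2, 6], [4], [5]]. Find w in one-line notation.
Reverse the RSK construction: for i from n down to 1, find the cell of Q containing i, remove the entry at that cell from P, and reverse-bump it up through P; the value ejected from row 1 is w(i).

Step i=7: Q has 7 at row 1, column 3; remove that cell from P, ejecting 7. So w(7) = 7. P is now [[1, 3], [2, 6], [4], [5]].
Step i=6: Q has 6 at row 2, column 2; remove 6 from row 2 of P and reverse-bump: 6 enters row 1 and ejects 3. So w(6) = 3. P is now [[1, 6], [2], [4], [5]].
Step i=5: Q has 5 at row 4, column 1; remove 5 from row 4 of P and reverse-bump: 5 enters row 3 and ejects 4; 4 enters row 2 and ejects 2; 2 enters row 1 and ejects 1. So w(5) = 1. P is now [[2, 6], [4], [5]].
Step i=4: Q has 4 at row 3, column 1; remove 5 from row 3 of P and reverse-bump: 5 enters row 2 and ejects 4; 4 enters row 1 and ejects 2. So w(4) = 2. P is now [[4, 6], [5]].
Step i=3: Q has 3 at row 1, column 2; remove that cell from P, ejecting 6. So w(3) = 6. P is now [[4], [5]].
Step i=2: Q has 2 at row 2, column 1; remove 5 from row 2 of P and reverse-bump: 5 enters row 1 and ejects 4. So w(2) = 4. P is now [[5]].
Step i=1: Q has 1 at row 1, column 1; remove that cell from P, ejecting 5. So w(1) = 5. P is now [].

So w = 5 4 6 2 1 3 7.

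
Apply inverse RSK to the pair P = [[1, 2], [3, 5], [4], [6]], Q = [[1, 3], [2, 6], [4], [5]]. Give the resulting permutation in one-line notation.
6 4 5 3 1 2

Reverse RSK: for i = n, n-1, ..., 1, locate i in Q, remove the corresponding corner cell from P, and reverse-bump its entry up through P; the value ejected from row 1 is w(i).

So w = 6 4 5 3 1 2.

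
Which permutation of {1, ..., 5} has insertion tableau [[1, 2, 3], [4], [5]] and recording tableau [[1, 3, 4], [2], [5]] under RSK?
5 1 2 4 3

Reverse RSK: for i = n, n-1, ..., 1, locate i in Q, remove the corresponding corner cell from P, and reverse-bump its entry up through P; the value ejected from row 1 is w(i).

So w = 5 1 2 4 3.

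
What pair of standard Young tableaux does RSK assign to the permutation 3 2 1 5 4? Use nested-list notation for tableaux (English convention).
Insert each entry of the permutation into P by Schensted row insertion, recording in Q the position of each new cell.

Insert 3: appended to row 1. P = [[3]].
Insert 2: 2 bumps 3 from row 1; 3 starts row 2. P = [[2], [3]].
Insert 1: 1 bumps 2 from row 1; 2 bumps 3 from row 2; 3 starts row 3. P = [[1], [2], [3]].
Insert 5: appended to row 1. P = [[1, 5], [2], [3]].
Insert 4: 4 bumps 5 from row 1; 5 appends to row 2. P = [[1, 4], [2, 5], [3]].

So P = [[1, 4], [2, 5], [3]], Q = [[1, 4], [2, 5], [3]].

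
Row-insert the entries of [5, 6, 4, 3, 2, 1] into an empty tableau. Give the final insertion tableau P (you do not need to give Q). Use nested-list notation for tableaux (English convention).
Insert 5: appended to row 1. P = [[5]].
Insert 6: appended to row 1. P = [[5, 6]].
Insert 4: 4 bumps 5 from row 1; 5 starts row 2. P = [[4, 6], [5]].
Insert 3: 3 bumps 4 from row 1; 4 bumps 5 from row 2; 5 starts row 3. P = [[3, 6], [4], [5]].
Insert 2: 2 bumps 3 from row 1; 3 bumps 4 from row 2; 4 bumps 5 from row 3; 5 starts row 4. P = [[2, 6], [3], [4], [5]].
Insert 1: 1 bumps 2 from row 1; 2 bumps 3 from row 2; 3 bumps 4 from row 3; 4 bumps 5 from row 4; 5 starts row 5. P = [[1, 6], [2], [3], [4], [5]].

So P = [[1, 6], [2], [3], [4], [5]].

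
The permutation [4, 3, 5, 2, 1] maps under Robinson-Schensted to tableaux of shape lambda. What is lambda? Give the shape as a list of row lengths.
Row-insert each entry into an empty tableau.

After inserting 4: P = [[4]].
After inserting 3: P = [[3], [4]].
After inserting 5: P = [[3, 5], [4]].
After inserting 2: P = [[2, 5], [3], [4]].
After inserting 1: P = [[1, 5], [2], [3], [4]].

The final insertion tableau P = [[1, 5], [2], [3], [4]] has shape [2, 1, 1, 1].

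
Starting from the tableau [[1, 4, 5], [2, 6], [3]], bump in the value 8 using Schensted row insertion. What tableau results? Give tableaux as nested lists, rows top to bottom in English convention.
8 is larger than every entry of row 1, so it is appended to row 1. The new tableau is [[1, 4, 5, 8], [2, 6], [3]].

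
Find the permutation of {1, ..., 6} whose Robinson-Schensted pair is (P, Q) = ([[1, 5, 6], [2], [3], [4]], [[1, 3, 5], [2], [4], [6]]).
4 3 5 2 6 1

Reverse RSK: for i = n, n-1, ..., 1, locate i in Q, remove the corresponding corner cell from P, and reverse-bump its entry up through P; the value ejected from row 1 is w(i).

So w = 4 3 5 2 6 1.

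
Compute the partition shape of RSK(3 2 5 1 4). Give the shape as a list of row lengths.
[2, 2, 1]

Row-insert each entry into an empty tableau.

After inserting 3: P = [[3]].
After inserting 2: P = [[2], [3]].
After inserting 5: P = [[2, 5], [3]].
After inserting 1: P = [[1, 5], [2], [3]].
After inserting 4: P = [[1, 4], [2, 5], [3]].

The final insertion tableau P = [[1, 4], [2, 5], [3]] has shape [2, 2, 1].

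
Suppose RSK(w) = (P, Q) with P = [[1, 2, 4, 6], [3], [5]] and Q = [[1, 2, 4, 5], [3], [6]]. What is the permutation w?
Reverse the RSK construction: for i from n down to 1, find the cell of Q containing i, remove the entry at that cell from P, and reverse-bump it up through P; the value ejected from row 1 is w(i).

Step i=6: Q has 6 at row 3, column 1; remove 5 from row 3 of P and reverse-bump: 5 enters row 2 and ejects 3; 3 enters row 1 and ejects 2. So w(6) = 2. P is now [[1, 3, 4, 6], [5]].
Step i=5: Q has 5 at row 1, column 4; remove that cell from P, ejecting 6. So w(5) = 6. P is now [[1, 3, 4], [5]].
Step i=4: Q has 4 at row 1, column 3; remove that cell from P, ejecting 4. So w(4) = 4. P is now [[1, 3], [5]].
Step i=3: Q has 3 at row 2, column 1; remove 5 from row 2 of P and reverse-bump: 5 enters row 1 and ejects 3. So w(3) = 3. P is now [[1, 5]].
Step i=2: Q has 2 at row 1, column 2; remove that cell from P, ejecting 5. So w(2) = 5. P is now [[1]].
Step i=1: Q has 1 at row 1, column 1; remove that cell from P, ejecting 1. So w(1) = 1. P is now [].

So w = 1 5 3 4 6 2.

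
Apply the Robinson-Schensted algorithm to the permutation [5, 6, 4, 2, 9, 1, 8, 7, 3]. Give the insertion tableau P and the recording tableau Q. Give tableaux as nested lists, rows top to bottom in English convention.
Insert each entry of the permutation into P by Schensted row insertion, recording in Q the position of each new cell.

After inserting 5: P = [[5]].
After inserting 6: P = [[5, 6]].
After inserting 4: P = [[4, 6], [5]].
After inserting 2: P = [[2, 6], [4], [5]].
After inserting 9: P = [[2, 6, 9], [4], [5]].
After inserting 1: P = [[1, 6, 9], [2], [4], [5]].
After inserting 8: P = [[1, 6, 8], [2, 9], [4], [5]].
After inserting 7: P = [[1, 6, 7], [2, 8], [4, 9], [5]].
After inserting 3: P = [[1, 3, 7], [2, 6], [4, 8], [5, 9]].

So P = [[1, 3, 7], [2, 6], [4, 8], [5, 9]], Q = [[1, 2, 5], [3, 7], [4, 8], [6, 9]].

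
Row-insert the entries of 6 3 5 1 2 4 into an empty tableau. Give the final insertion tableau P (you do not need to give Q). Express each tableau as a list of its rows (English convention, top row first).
Insert 6: appended to row 1. P = [[6]].
Insert 3: 3 bumps 6 from row 1; 6 starts row 2. P = [[3], [6]].
Insert 5: appended to row 1. P = [[3, 5], [6]].
Insert 1: 1 bumps 3 from row 1; 3 bumps 6 from row 2; 6 starts row 3. P = [[1, 5], [3], [6]].
Insert 2: 2 bumps 5 from row 1; 5 appends to row 2. P = [[1, 2], [3, 5], [6]].
Insert 4: appended to row 1. P = [[1, 2, 4], [3, 5], [6]].

So P = [[1, 2, 4], [3, 5], [6]].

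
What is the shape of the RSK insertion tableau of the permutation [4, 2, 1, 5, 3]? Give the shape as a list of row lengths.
[2, 2, 1]

Row-insert each entry into an empty tableau.

After inserting 4: P = [[4]].
After inserting 2: P = [[2], [4]].
After inserting 1: P = [[1], [2], [4]].
After inserting 5: P = [[1, 5], [2], [4]].
After inserting 3: P = [[1, 3], [2, 5], [4]].

The final insertion tableau P = [[1, 3], [2, 5], [4]] has shape [2, 2, 1].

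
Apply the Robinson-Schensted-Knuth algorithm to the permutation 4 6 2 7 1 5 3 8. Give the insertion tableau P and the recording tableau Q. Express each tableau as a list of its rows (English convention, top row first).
Insert each entry of the permutation into P by Schensted row insertion, recording in Q the position of each new cell.

After inserting 4: P = [[4]].
After inserting 6: P = [[4, 6]].
After inserting 2: P = [[2, 6], [4]].
After inserting 7: P = [[2, 6, 7], [4]].
After inserting 1: P = [[1, 6, 7], [2], [4]].
After inserting 5: P = [[1, 5, 7], [2, 6], [4]].
After inserting 3: P = [[1, 3, 7], [2, 5], [4, 6]].
After inserting 8: P = [[1, 3, 7, 8], [2, 5], [4, 6]].

So P = [[1, 3, 7, 8], [2, 5], [4, 6]], Q = [[1, 2, 4, 8], [3, 6], [5, 7]].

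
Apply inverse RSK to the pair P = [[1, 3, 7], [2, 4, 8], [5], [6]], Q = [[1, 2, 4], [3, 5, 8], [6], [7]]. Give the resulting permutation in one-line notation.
Reverse the RSK construction: for i from n down to 1, find the cell of Q containing i, remove the entry at that cell from P, and reverse-bump it up through P; the value ejected from row 1 is w(i).

Step i=8: Q has 8 at row 2, column 3; remove 8 from row 2 of P and reverse-bump: 8 enters row 1 and ejects 7. So w(8) = 7. P is now [[1, 3, 8], [2, 4], [5], [6]].
Step i=7: Q has 7 at row 4, column 1; remove 6 from row 4 of P and reverse-bump: 6 enters row 3 and ejects 5; 5 enters row 2 and ejects 4; 4 enters row 1 and ejects 3. So w(7) = 3. P is now [[1, 4, 8], [2, 5], [6]].
Step i=6: Q has 6 at row 3, column 1; remove 6 from row 3 of P and reverse-bump: 6 enters row 2 and ejects 5; 5 enters row 1 and ejects 4. So w(6) = 4. P is now [[1, 5, 8], [2, 6]].
Step i=5: Q has 5 at row 2, column 2; remove 6 from row 2 of P and reverse-bump: 6 enters row 1 and ejects 5. So w(5) = 5. P is now [[1, 6, 8], [2]].
Step i=4: Q has 4 at row 1, column 3; remove that cell from P, ejecting 8. So w(4) = 8. P is now [[1, 6], [2]].
Step i=3: Q has 3 at row 2, column 1; remove 2 from row 2 of P and reverse-bump: 2 enters row 1 and ejects 1. So w(3) = 1. P is now [[2, 6]].
Step i=2: Q has 2 at row 1, column 2; remove that cell from P, ejecting 6. So w(2) = 6. P is now [[2]].
Step i=1: Q has 1 at row 1, column 1; remove that cell from P, ejecting 2. So w(1) = 2. P is now [].

So w = 2 6 1 8 5 4 3 7.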